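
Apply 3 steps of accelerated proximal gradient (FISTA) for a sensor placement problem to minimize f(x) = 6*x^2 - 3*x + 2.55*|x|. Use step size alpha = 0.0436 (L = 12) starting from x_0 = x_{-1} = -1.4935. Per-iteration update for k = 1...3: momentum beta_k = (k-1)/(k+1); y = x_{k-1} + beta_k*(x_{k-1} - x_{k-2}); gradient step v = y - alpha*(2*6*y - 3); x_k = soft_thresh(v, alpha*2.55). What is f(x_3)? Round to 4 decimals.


FISTA on f(x) = 6*x^2 - 3*x + 2.55*|x|
L = 12, alpha = 0.0436
Iteration 1: beta = 0.0, y = -1.4935 + 0.0*(-1.4935 + 1.4935) = -1.4935
  grad(y) = -20.922, v = y - alpha*grad = -0.5813
  prox(v) = soft_thresh(-0.5813, 0.1112) = -0.4701
Iteration 2: beta = 0.3333, y = -0.4701 + 0.3333*(-0.4701 + 1.4935) = -0.129
  grad(y) = -4.5479, v = y - alpha*grad = 0.0693
  prox(v) = soft_thresh(0.0693, 0.1112) = 0.0
Iteration 3: beta = 0.5, y = 0.0 + 0.5*(0.0 + 0.4701) = 0.2351
  grad(y) = -0.1793, v = y - alpha*grad = 0.2429
  prox(v) = soft_thresh(0.2429, 0.1112) = 0.1317
f(x_3) = 6*0.1317^2 - 3*0.1317 + 2.55*|0.1317| = 0.0448


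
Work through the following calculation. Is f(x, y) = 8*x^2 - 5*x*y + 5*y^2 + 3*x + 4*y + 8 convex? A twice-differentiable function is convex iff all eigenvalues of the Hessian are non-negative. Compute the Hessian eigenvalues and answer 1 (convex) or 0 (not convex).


The Hessian of f(x,y) = 8*x^2 - 5*x*y + 5*y^2 + 3*x + 4*y + 8 is:
H = [[16, -5], [-5, 10]]
Trace = 16 + 10 = 26
Determinant = 16*10 - (-5)^2 = 135
Discriminant = (26)^2 - 4*135 = 136.0
Eigenvalues: lambda_1 = 7.169, lambda_2 = 18.831
The function is convex.

1


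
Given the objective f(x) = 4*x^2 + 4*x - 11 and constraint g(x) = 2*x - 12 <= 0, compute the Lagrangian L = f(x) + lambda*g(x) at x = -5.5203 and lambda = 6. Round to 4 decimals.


Step 1: Evaluate f(x).
f(-5.5203) = 4*(-5.5203)^2 + 4*(-5.5203) - 11 = 88.8136
Step 2: Evaluate g(x).
g(-5.5203) = 2*-5.5203 - 12 = -23.0406
Step 3: Compute Lagrangian.
L = 88.8136 + 6*-23.0406 = -49.43


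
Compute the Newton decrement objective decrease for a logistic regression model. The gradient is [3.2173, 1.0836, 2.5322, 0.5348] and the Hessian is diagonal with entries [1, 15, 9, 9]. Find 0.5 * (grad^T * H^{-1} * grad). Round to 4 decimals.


Step 1: H is diagonal, so H^(-1) * g = [3.2173, 0.0722, 0.2814, 0.0594].
Step 2: g^T H^(-1) g = sum_i g_i^2 / H_ii
  = (3.2173)^2/1 + (1.0836)^2/15 + (2.5322)^2/9 + (0.5348)^2/9
  = 10.351 + 0.0783 + 0.7124 + 0.0318 = 11.1735
Step 3: Objective decrease = 0.5 * g^T H^(-1) g = 5.5868


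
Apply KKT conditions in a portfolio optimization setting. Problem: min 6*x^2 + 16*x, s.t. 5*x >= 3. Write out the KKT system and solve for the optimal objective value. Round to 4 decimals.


Step 1: Try lambda = 0 (constraint inactive).
x_unc = -16/(2*6) = -1.3333
Check: 5*-1.3333 = -6.6665 < 3 -- violated!
Step 2: Constraint must be active: 5*x = 3
x* = 3/5 = 0.6
lambda = (2*6*0.6 + 16)/5 = 4.64
Step 3: Compute optimal value.
f(x*) = 6*0.6^2 + 16*0.6 = 11.76


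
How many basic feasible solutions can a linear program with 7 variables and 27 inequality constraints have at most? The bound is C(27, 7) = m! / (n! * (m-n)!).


Each vertex corresponds to some choice of n active constraints out of m, so the number of vertices is at most C(m, n) = m! / (n!(m-n)!).
m = 27, n = 7
Numerator: 27 * 26 * 25 * 24 * 23 * 22 * 21
Denominator: 7! = 5040
C(27, 7) = 888030


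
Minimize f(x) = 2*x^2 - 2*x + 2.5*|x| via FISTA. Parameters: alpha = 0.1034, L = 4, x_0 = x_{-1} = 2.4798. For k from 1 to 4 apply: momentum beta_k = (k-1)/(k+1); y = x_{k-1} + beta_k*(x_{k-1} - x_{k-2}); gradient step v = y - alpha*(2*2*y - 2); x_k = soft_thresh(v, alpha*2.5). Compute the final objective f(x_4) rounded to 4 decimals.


FISTA on f(x) = 2*x^2 - 2*x + 2.5*|x|
L = 4, alpha = 0.1034
Iteration 1: beta = 0.0, y = 2.4798 + 0.0*(2.4798 - 2.4798) = 2.4798
  grad(y) = 7.9192, v = y - alpha*grad = 1.661
  prox(v) = soft_thresh(1.661, 0.2585) = 1.4025
Iteration 2: beta = 0.3333, y = 1.4025 + 0.3333*(1.4025 - 2.4798) = 1.0433
  grad(y) = 2.1734, v = y - alpha*grad = 0.8186
  prox(v) = soft_thresh(0.8186, 0.2585) = 0.5601
Iteration 3: beta = 0.5, y = 0.5601 + 0.5*(0.5601 - 1.4025) = 0.1389
  grad(y) = -1.4442, v = y - alpha*grad = 0.2883
  prox(v) = soft_thresh(0.2883, 0.2585) = 0.0298
Iteration 4: beta = 0.6, y = 0.0298 + 0.6*(0.0298 - 0.5601) = -0.2884
  grad(y) = -3.1537, v = y - alpha*grad = 0.0377
  prox(v) = soft_thresh(0.0377, 0.2585) = 0.0
f(x_4) = 2*0.0^2 - 2*0.0 + 2.5*|0.0| = 0.0


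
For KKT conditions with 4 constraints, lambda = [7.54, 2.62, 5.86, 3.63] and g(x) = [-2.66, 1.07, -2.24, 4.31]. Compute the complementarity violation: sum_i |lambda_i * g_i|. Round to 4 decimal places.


KKT complementary slackness check:
lambda_1 * g_1 = 7.54 * -2.66 = -20.0564
lambda_2 * g_2 = 2.62 * 1.07 = 2.8034
lambda_3 * g_3 = 5.86 * -2.24 = -13.1264
lambda_4 * g_4 = 3.63 * 4.31 = 15.6453
Total violation = 20.0564 + 2.8034 + 13.1264 + 15.6453 = 51.6315


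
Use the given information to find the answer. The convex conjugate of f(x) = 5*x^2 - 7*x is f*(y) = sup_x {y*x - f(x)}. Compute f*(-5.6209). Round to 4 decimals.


f*(y) = sup_x {y*x - a*x^2 - b*x} = sup_x {(y-b)*x - a*x^2}
FOC: (y - b) - 2a*x = 0 => x* = (y - b)/(2a)
x* = (-5.6209 + 7)/(2*5) = 0.1379
f*(-5.6209) = (y-b)^2/(4a) = (-5.6209 + 7)^2/(4*5)
= 1.9019/20 = 0.0951


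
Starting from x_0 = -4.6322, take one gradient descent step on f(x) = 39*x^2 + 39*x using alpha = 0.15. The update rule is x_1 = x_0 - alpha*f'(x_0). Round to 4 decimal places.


We compute the gradient at x_0 and apply the update.
f'(x) = 78*x + 39
f'(-4.6322) = 78*-4.6322 + 39 = -322.3116
x_1 = -4.6322 - 0.15*-322.3116 = 43.7145


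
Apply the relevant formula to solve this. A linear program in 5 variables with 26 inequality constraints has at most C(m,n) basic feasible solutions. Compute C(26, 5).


Each vertex corresponds to some choice of n active constraints out of m, so the number of vertices is at most C(m, n) = m! / (n!(m-n)!).
m = 26, n = 5
Numerator: 26 * 25 * 24 * 23 * 22
Denominator: 5! = 120
C(26, 5) = 65780


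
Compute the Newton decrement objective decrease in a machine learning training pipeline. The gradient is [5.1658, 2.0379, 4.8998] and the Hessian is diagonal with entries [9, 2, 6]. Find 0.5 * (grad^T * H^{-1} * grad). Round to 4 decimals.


Step 1: H is diagonal, so H^(-1) * g = [0.574, 1.019, 0.8166].
Step 2: g^T H^(-1) g = sum_i g_i^2 / H_ii
  = (5.1658)^2/9 + (2.0379)^2/2 + (4.8998)^2/6
  = 2.9651 + 2.0765 + 4.0013 = 9.0429
Step 3: Objective decrease = 0.5 * g^T H^(-1) g = 4.5215


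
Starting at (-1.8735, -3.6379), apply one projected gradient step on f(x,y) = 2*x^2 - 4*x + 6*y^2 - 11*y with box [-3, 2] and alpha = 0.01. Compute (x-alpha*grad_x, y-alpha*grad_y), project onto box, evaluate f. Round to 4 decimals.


Step 1: Compute gradient at (-1.8735, -3.6379).
grad_x = 2*2*-1.8735 - 4 = -11.494
grad_y = 2*6*-3.6379 - 11 = -54.6548
Step 2: Gradient step.
x_raw = -1.8735 - 0.01*-11.494 = -1.7586
y_raw = -3.6379 - 0.01*-54.6548 = -3.0914
Step 3: Project onto [-3, 2].
x_proj = clip(-1.7586) = -1.7586
y_proj = clip(-3.0914) = -3.0
Step 4: Evaluate f.
f(-1.7586, -3.0) = 100.2193


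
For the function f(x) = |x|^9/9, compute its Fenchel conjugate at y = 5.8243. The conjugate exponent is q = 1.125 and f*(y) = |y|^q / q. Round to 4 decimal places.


The conjugate exponent q satisfies 1/p + 1/q = 1.
p = 9, so q = 9/(9 - 1) = 1.125
|y|^q = 5.8243^1.125 = 7.2594
f*(5.8243) = 7.2594 / 1.125 = 6.4528


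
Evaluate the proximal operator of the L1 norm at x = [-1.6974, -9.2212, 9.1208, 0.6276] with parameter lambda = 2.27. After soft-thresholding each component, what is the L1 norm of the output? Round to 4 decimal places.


Soft-thresholding with lambda = 2.27:
prox(-1.6974) = sign(-1.6974)*max(|-1.6974| - 2.27, 0) = 0.0
prox(-9.2212) = sign(-9.2212)*max(|-9.2212| - 2.27, 0) = -6.9512
prox(9.1208) = sign(9.1208)*max(|9.1208| - 2.27, 0) = 6.8508
prox(0.6276) = sign(0.6276)*max(|0.6276| - 2.27, 0) = 0.0
prox(x) = [0.0, -6.9512, 6.8508, 0.0]
||prox(x)||_1 = 0.0 + 6.9512 + 6.8508 + 0.0 = 13.802


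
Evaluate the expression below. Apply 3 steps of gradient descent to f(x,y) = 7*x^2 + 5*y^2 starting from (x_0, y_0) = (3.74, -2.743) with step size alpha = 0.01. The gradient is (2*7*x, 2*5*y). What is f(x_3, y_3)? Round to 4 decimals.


Gradient descent on f(x,y) = 7*x^2 + 5*y^2.
Starting point: (3.74, -2.743), alpha = 0.01
Step 1: grad_x = 2*7*3.74 = 52.36, grad_y = 2*5*-2.743 = -27.43
  x_1 = 3.74 - 0.01*52.36 = 3.2164
  y_1 = -2.743 - 0.01*-27.43 = -2.4687
Step 2: grad_x = 2*7*3.2164 = 45.0296, grad_y = 2*5*-2.4687 = -24.687
  x_2 = 3.2164 - 0.01*45.0296 = 2.7661
  y_2 = -2.4687 - 0.01*-24.687 = -2.2218
Step 3: grad_x = 2*7*2.7661 = 38.7255, grad_y = 2*5*-2.2218 = -22.2183
  x_3 = 2.7661 - 0.01*38.7255 = 2.3788
  y_3 = -2.2218 - 0.01*-22.2183 = -1.9996
f(2.3788, -1.9996) = 7*2.3788^2 + 5*(-1.9996)^2 = 59.6054


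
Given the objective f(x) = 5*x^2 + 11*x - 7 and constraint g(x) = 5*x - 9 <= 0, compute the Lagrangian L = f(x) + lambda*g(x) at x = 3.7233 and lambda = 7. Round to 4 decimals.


Step 1: Evaluate f(x).
f(3.7233) = 5*3.7233^2 + 11*3.7233 - 7 = 103.2711
Step 2: Evaluate g(x).
g(3.7233) = 5*3.7233 - 9 = 9.6165
Step 3: Compute Lagrangian.
L = 103.2711 + 7*9.6165 = 170.5866


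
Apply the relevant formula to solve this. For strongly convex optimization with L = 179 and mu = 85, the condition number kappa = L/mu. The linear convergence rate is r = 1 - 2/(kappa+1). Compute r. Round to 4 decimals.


Step 1: Compute the condition number.
kappa = L/mu = 179/85 = 2.1059
Step 2: Compute the convergence rate.
r = 1 - 2/(kappa + 1) = 1 - 2*mu/(L + mu) = (L - mu)/(L + mu) = 94/264 = 0.3561


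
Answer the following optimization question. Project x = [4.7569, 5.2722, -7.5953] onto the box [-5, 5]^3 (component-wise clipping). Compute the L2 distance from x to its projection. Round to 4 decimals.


Project each component onto [-5, 5].
clip(4.7569) = 4.7569, clip(5.2722) = 5.0, clip(-7.5953) = -5.0
Projection = [4.7569, 5.0, -5.0]
Squared diffs: [0.0, 0.0741, 6.7356]
Distance = sqrt(6.8097) = 2.6095


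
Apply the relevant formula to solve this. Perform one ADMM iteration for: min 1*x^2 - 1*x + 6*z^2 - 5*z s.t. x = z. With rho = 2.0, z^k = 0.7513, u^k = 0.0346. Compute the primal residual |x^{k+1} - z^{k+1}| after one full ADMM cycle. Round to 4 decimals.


ADMM iteration with rho = 2.0, z^k = 0.7513, u^k = 0.0346
Step 1: x-update.
Minimize 1*x^2 - 1*x + (2.0/2)*(x - 0.7513 + 0.0346)^2
FOC: (2*1 + 2.0)*x = 1 + 2.0*(0.7513 - 0.0346)
x^{k+1} = 0.6084
Step 2: z-update.
Minimize 6*z^2 - 5*z + (2.0/2)*(0.6084 - z + 0.0346)^2
FOC: (2*6 + 2.0)*z = 5 + 2.0*(0.6084 + 0.0346)
z^{k+1} = 0.449
Step 3: u-update.
u^{k+1} = 0.0346 + 0.6084 - 0.449 = 0.194
Step 4: Primal residual = |0.6084 - 0.449| = 0.1594


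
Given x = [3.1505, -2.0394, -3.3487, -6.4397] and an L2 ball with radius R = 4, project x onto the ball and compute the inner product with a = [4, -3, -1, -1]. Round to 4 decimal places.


Step 1: Compute ||x|| (intermediates to 6 decimals).
||x|| = sqrt(3.1505^2 + (-2.0394)^2 + (-3.3487)^2 + (-6.4397)^2) = 8.171189
Step 2: Project.
Since ||x|| > R, scale = R/||x|| = 4/8.171189 = 0.489525, proj(x) = scale * x
proj(x) = [1.542249, -0.998337, -1.639272, -3.152394]
Step 3: Dot product.
a^T * proj(x) = 4*1.542249 - 3*(-0.998337) - 1*(-1.639272) - 1*(-3.152394) = 13.9557


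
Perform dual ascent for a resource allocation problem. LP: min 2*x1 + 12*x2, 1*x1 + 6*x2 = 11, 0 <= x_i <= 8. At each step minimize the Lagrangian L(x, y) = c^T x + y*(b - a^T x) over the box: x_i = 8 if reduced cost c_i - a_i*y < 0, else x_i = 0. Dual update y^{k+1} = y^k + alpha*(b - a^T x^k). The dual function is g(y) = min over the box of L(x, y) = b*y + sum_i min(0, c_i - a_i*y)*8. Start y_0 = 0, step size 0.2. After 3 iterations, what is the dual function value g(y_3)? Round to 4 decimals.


Dual ascent for LP: min 2*x1 + 12*x2, 1*x1 + 6*x2 = 11, 0 <= x_i <= 8
Step 1: y^k = 0.0, reduced costs: (2.0, 12.0)
  x^k = (0.0, 0.0), subgradient = b - a^T x = 11.0
  y^{k+1} = 0.0 + 0.2*11.0 = 2.2
Step 2: y^k = 2.2, reduced costs: (-0.2, -1.2)
  x^k = (8.0, 8.0), subgradient = b - a^T x = -45.0
  y^{k+1} = 2.2 + 0.2*-45.0 = -6.8
Step 3: y^k = -6.8, reduced costs: (8.8, 52.8)
  x^k = (0.0, 0.0), subgradient = b - a^T x = 11.0
  y^{k+1} = -6.8 + 0.2*11.0 = -4.6
Dual objective at y_3 = -4.6: reduced costs (6.6, 39.6), box minimizer x = (0.0, 0.0)
g(y_3) = b*y + (c1 - a1*y)*x1 + (c2 - a2*y)*x2 = 11*(-4.6) + 6.6*0.0 + 39.6*0.0 = -50.6 + 0.0 + 0.0 = -50.6


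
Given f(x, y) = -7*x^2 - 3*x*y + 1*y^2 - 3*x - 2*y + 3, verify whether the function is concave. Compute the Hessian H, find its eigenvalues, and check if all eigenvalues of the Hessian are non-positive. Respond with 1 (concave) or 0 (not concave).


The Hessian of f(x,y) = -7*x^2 - 3*x*y + 1*y^2 - 3*x - 2*y + 3 is:
H = [[-14, -3], [-3, 2]]
Trace = -14 + 2 = -12
Determinant = -14*2 - (-3)^2 = -37
Discriminant = (-12)^2 - 4*-37 = 292.0
Eigenvalues: lambda_1 = -14.544, lambda_2 = 2.544
The function is not concave.

0


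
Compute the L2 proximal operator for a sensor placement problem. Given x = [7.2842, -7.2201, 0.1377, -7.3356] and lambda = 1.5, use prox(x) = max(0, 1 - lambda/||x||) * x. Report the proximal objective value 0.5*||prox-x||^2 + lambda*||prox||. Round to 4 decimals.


Step 1: Compute ||x||.
||x|| = 12.6103
Step 2: Compute scaling factor.
scale = max(0, 1 - 1.5/12.6103) = 0.881
Step 3: prox(x) = [6.4177, -6.3613, 0.1213, -6.463]
||prox(x)|| = 11.1103
Step 4: Proximal objective.
0.5*||prox-x||^2 = 1.125
lambda*||prox|| = 16.6655
Total = 17.7904


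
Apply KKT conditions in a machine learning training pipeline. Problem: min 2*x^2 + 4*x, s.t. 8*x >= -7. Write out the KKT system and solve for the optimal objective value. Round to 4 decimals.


Step 1: Try lambda = 0 (constraint inactive).
x_unc = -4/(2*2) = -1.0
Check: 8*-1.0 = -8.0 < -7 -- violated!
Step 2: Constraint must be active: 8*x = -7
x* = -7/8 = -0.875
lambda = (2*2*(-0.875) + 4)/8 = 0.0625
Step 3: Compute optimal value.
f(x*) = 2*(-0.875)^2 + 4*(-0.875) = -1.9688


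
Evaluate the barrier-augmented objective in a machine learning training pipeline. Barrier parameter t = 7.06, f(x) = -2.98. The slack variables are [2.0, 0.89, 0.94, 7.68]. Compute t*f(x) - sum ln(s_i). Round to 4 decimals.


Step 1: Compute log-barrier.
ln values: [0.6931, -0.1165, -0.0619, 2.0386]
phi = -(0.6931 - 0.1165 - 0.0619 + 2.0386) = -2.5534
Step 2: Compute augmented objective.
t*f(x) = 7.06*-2.98 = -21.0388
Total = -21.0388 - 2.5534 = -23.5922


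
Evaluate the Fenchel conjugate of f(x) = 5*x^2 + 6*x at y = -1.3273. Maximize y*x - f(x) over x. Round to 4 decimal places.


f*(y) = sup_x {y*x - a*x^2 - b*x} = sup_x {(y-b)*x - a*x^2}
FOC: (y - b) - 2a*x = 0 => x* = (y - b)/(2a)
x* = (-1.3273 - 6)/(2*5) = -0.7327
f*(-1.3273) = (y-b)^2/(4a) = (-1.3273 - 6)^2/(4*5)
= 53.6893/20 = 2.6845


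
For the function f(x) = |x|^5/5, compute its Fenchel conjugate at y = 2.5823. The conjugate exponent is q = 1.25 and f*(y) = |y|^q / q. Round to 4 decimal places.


The conjugate exponent q satisfies 1/p + 1/q = 1.
p = 5, so q = 5/(5 - 1) = 1.25
|y|^q = 2.5823^1.25 = 3.2735
f*(2.5823) = 3.2735 / 1.25 = 2.6188


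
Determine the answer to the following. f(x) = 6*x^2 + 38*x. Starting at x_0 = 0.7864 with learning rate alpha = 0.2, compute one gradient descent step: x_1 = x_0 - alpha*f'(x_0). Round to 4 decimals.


We compute the gradient at x_0 and apply the update.
f'(x) = 12*x + 38
f'(0.7864) = 12*0.7864 + 38 = 47.4368
x_1 = 0.7864 - 0.2*47.4368 = -8.701


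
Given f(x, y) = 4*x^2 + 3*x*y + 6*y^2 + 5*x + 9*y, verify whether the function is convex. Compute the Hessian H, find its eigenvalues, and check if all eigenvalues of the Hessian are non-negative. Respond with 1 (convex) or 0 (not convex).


The Hessian of f(x,y) = 4*x^2 + 3*x*y + 6*y^2 + 5*x + 9*y is:
H = [[8, 3], [3, 12]]
Trace = 8 + 12 = 20
Determinant = 8*12 - (3)^2 = 87
Discriminant = (20)^2 - 4*87 = 52.0
Eigenvalues: lambda_1 = 6.3944, lambda_2 = 13.6056
The function is convex.

1


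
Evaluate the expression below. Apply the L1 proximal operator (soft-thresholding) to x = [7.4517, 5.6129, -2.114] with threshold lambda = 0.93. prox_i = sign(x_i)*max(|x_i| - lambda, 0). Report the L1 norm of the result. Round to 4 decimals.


Soft-thresholding with lambda = 0.93:
prox(7.4517) = sign(7.4517)*max(|7.4517| - 0.93, 0) = 6.5217
prox(5.6129) = sign(5.6129)*max(|5.6129| - 0.93, 0) = 4.6829
prox(-2.114) = sign(-2.114)*max(|-2.114| - 0.93, 0) = -1.184
prox(x) = [6.5217, 4.6829, -1.184]
||prox(x)||_1 = 6.5217 + 4.6829 + 1.184 = 12.3886


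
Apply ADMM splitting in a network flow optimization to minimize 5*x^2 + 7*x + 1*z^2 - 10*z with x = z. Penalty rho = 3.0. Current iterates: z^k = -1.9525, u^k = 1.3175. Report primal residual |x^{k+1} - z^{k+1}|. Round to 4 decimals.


ADMM iteration with rho = 3.0, z^k = -1.9525, u^k = 1.3175
Step 1: x-update.
Minimize 5*x^2 + 7*x + (3.0/2)*(x + 1.9525 + 1.3175)^2
FOC: (2*5 + 3.0)*x = -7 + 3.0*(-1.9525 - 1.3175)
x^{k+1} = -1.2931
Step 2: z-update.
Minimize 1*z^2 - 10*z + (3.0/2)*(-1.2931 - z + 1.3175)^2
FOC: (2*1 + 3.0)*z = 10 + 3.0*(-1.2931 + 1.3175)
z^{k+1} = 2.0147
Step 3: u-update.
u^{k+1} = 1.3175 - 1.2931 - 2.0147 = -1.9902
Step 4: Primal residual = |-1.2931 - 2.0147| = 3.3077


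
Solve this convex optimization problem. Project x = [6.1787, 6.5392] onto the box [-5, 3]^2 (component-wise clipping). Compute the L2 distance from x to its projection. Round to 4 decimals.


Project each component onto [-5, 3].
clip(6.1787) = 3.0, clip(6.5392) = 3.0
Projection = [3.0, 3.0]
Squared diffs: [10.1041, 12.5259]
Distance = sqrt(22.63) = 4.7571


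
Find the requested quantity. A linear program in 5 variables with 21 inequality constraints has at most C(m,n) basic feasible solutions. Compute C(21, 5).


Each vertex corresponds to some choice of n active constraints out of m, so the number of vertices is at most C(m, n) = m! / (n!(m-n)!).
m = 21, n = 5
Numerator: 21 * 20 * 19 * 18 * 17
Denominator: 5! = 120
C(21, 5) = 20349


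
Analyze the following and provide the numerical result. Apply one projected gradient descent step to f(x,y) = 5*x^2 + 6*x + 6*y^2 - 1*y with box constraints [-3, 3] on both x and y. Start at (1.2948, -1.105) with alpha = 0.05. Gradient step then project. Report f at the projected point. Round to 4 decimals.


Step 1: Compute gradient at (1.2948, -1.105).
grad_x = 2*5*1.2948 + 6 = 18.948
grad_y = 2*6*-1.105 - 1 = -14.26
Step 2: Gradient step.
x_raw = 1.2948 - 0.05*18.948 = 0.3474
y_raw = -1.105 - 0.05*-14.26 = -0.392
Step 3: Project onto [-3, 3].
x_proj = clip(0.3474) = 0.3474
y_proj = clip(-0.392) = -0.392
Step 4: Evaluate f.
f(0.3474, -0.392) = 4.0018


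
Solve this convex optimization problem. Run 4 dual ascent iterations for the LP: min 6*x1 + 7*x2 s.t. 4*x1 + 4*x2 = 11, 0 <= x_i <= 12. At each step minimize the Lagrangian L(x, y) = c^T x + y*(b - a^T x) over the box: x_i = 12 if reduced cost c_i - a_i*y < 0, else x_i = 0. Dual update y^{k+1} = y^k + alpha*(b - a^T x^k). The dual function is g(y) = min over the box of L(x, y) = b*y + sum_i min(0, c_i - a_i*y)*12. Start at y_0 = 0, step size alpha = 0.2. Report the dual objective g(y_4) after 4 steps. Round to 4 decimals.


Dual ascent for LP: min 6*x1 + 7*x2, 4*x1 + 4*x2 = 11, 0 <= x_i <= 12
Step 1: y^k = 0.0, reduced costs: (6.0, 7.0)
  x^k = (0.0, 0.0), subgradient = b - a^T x = 11.0
  y^{k+1} = 0.0 + 0.2*11.0 = 2.2
Step 2: y^k = 2.2, reduced costs: (-2.8, -1.8)
  x^k = (12.0, 12.0), subgradient = b - a^T x = -85.0
  y^{k+1} = 2.2 + 0.2*-85.0 = -14.8
Step 3: y^k = -14.8, reduced costs: (65.2, 66.2)
  x^k = (0.0, 0.0), subgradient = b - a^T x = 11.0
  y^{k+1} = -14.8 + 0.2*11.0 = -12.6
Step 4: y^k = -12.6, reduced costs: (56.4, 57.4)
  x^k = (0.0, 0.0), subgradient = b - a^T x = 11.0
  y^{k+1} = -12.6 + 0.2*11.0 = -10.4
Dual objective at y_4 = -10.4: reduced costs (47.6, 48.6), box minimizer x = (0.0, 0.0)
g(y_4) = b*y + (c1 - a1*y)*x1 + (c2 - a2*y)*x2 = 11*(-10.4) + 47.6*0.0 + 48.6*0.0 = -114.4 + 0.0 + 0.0 = -114.4


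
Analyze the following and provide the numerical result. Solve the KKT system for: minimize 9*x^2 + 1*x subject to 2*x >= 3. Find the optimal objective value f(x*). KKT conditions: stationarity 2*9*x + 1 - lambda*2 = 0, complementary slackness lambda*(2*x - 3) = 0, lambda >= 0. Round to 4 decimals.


Step 1: Try lambda = 0 (constraint inactive).
x_unc = -1/(2*9) = -0.0556
Check: 2*-0.0556 = -0.1112 < 3 -- violated!
Step 2: Constraint must be active: 2*x = 3
x* = 3/2 = 1.5
lambda = (2*9*1.5 + 1)/2 = 14.0
Step 3: Compute optimal value.
f(x*) = 9*1.5^2 + 1*1.5 = 21.75


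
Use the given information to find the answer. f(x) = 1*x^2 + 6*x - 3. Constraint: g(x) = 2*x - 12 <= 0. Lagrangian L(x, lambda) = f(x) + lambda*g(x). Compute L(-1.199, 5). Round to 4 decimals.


Step 1: Evaluate f(x).
f(-1.199) = 1*(-1.199)^2 + 6*(-1.199) - 3 = -8.7564
Step 2: Evaluate g(x).
g(-1.199) = 2*-1.199 - 12 = -14.398
Step 3: Compute Lagrangian.
L = -8.7564 + 5*-14.398 = -80.7464


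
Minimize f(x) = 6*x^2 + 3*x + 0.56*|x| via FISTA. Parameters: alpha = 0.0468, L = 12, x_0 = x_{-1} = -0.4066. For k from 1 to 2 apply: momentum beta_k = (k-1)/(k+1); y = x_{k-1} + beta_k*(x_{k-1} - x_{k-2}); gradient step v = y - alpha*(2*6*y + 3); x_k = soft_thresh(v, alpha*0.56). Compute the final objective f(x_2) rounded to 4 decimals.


FISTA on f(x) = 6*x^2 + 3*x + 0.56*|x|
L = 12, alpha = 0.0468
Iteration 1: beta = 0.0, y = -0.4066 + 0.0*(-0.4066 + 0.4066) = -0.4066
  grad(y) = -1.8792, v = y - alpha*grad = -0.3187
  prox(v) = soft_thresh(-0.3187, 0.0262) = -0.2924
Iteration 2: beta = 0.3333, y = -0.2924 + 0.3333*(-0.2924 + 0.4066) = -0.2544
  grad(y) = -0.0527, v = y - alpha*grad = -0.2519
  prox(v) = soft_thresh(-0.2519, 0.0262) = -0.2257
f(x_2) = 6*(-0.2257)^2 + 3*(-0.2257) + 0.56*|-0.2257| = -0.2451


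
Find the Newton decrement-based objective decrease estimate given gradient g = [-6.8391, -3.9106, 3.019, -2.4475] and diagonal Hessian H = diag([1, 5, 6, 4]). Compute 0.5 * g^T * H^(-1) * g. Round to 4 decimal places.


Step 1: H is diagonal, so H^(-1) * g = [-6.8391, -0.7821, 0.5032, -0.6119].
Step 2: g^T H^(-1) g = sum_i g_i^2 / H_ii
  = (-6.8391)^2/1 + (-3.9106)^2/5 + (3.019)^2/6 + (-2.4475)^2/4
  = 46.7733 + 3.0586 + 1.5191 + 1.4976 = 52.8485
Step 3: Objective decrease = 0.5 * g^T H^(-1) g = 26.4242


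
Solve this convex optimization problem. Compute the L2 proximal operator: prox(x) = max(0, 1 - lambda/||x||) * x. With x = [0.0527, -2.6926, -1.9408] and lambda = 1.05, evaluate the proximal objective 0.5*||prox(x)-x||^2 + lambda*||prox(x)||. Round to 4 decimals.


Step 1: Compute ||x||.
||x|| = 3.3196
Step 2: Compute scaling factor.
scale = max(0, 1 - 1.05/3.3196) = 0.6837
Step 3: prox(x) = [0.036, -1.8409, -1.3269]
||prox(x)|| = 2.2696
Step 4: Proximal objective.
0.5*||prox-x||^2 = 0.5513
lambda*||prox|| = 2.3831
Total = 2.9343


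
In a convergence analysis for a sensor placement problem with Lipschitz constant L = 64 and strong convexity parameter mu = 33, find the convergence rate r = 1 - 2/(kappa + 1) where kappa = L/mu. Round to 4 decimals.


Step 1: Compute the condition number.
kappa = L/mu = 64/33 = 1.9394
Step 2: Compute the convergence rate.
r = 1 - 2/(kappa + 1) = 1 - 2*mu/(L + mu) = (L - mu)/(L + mu) = 31/97 = 0.3196


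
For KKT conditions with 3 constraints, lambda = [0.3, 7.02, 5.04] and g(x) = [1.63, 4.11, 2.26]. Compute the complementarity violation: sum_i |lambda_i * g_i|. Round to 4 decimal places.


KKT complementary slackness check:
lambda_1 * g_1 = 0.3 * 1.63 = 0.489
lambda_2 * g_2 = 7.02 * 4.11 = 28.8522
lambda_3 * g_3 = 5.04 * 2.26 = 11.3904
Total violation = 0.489 + 28.8522 + 11.3904 = 40.7316


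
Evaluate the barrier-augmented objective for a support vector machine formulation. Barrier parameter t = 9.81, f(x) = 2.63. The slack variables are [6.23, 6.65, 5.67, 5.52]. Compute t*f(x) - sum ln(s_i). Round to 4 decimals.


Step 1: Compute log-barrier.
ln values: [1.8294, 1.8946, 1.7352, 1.7084]
phi = -(1.8294 + 1.8946 + 1.7352 + 1.7084) = -7.1676
Step 2: Compute augmented objective.
t*f(x) = 9.81*2.63 = 25.8003
Total = 25.8003 - 7.1676 = 18.6327


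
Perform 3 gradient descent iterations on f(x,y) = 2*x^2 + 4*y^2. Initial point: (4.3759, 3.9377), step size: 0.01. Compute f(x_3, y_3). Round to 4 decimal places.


Gradient descent on f(x,y) = 2*x^2 + 4*y^2.
Starting point: (4.3759, 3.9377), alpha = 0.01
Step 1: grad_x = 2*2*4.3759 = 17.5036, grad_y = 2*4*3.9377 = 31.5016
  x_1 = 4.3759 - 0.01*17.5036 = 4.2009
  y_1 = 3.9377 - 0.01*31.5016 = 3.6227
Step 2: grad_x = 2*2*4.2009 = 16.8035, grad_y = 2*4*3.6227 = 28.9815
  x_2 = 4.2009 - 0.01*16.8035 = 4.0328
  y_2 = 3.6227 - 0.01*28.9815 = 3.3329
Step 3: grad_x = 2*2*4.0328 = 16.1313, grad_y = 2*4*3.3329 = 26.663
  x_3 = 4.0328 - 0.01*16.1313 = 3.8715
  y_3 = 3.3329 - 0.01*26.663 = 3.0662
f(3.8715, 3.0662) = 2*3.8715^2 + 4*3.0662^2 = 67.5846


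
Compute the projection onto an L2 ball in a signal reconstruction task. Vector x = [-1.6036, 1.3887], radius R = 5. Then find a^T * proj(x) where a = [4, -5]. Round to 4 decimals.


Step 1: Compute ||x|| (intermediates to 6 decimals).
||x|| = sqrt((-1.6036)^2 + 1.3887^2) = 2.121325
Step 2: Project.
Since ||x|| <= R, proj = x (no scaling needed).
proj(x) = [-1.6036, 1.3887]
Step 3: Dot product.
a^T * proj(x) = 4*(-1.6036) - 5*1.3887 = -13.3579


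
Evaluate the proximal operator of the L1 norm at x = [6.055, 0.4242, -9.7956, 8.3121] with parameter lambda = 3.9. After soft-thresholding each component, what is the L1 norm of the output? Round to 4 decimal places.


Soft-thresholding with lambda = 3.9:
prox(6.055) = sign(6.055)*max(|6.055| - 3.9, 0) = 2.155
prox(0.4242) = sign(0.4242)*max(|0.4242| - 3.9, 0) = 0.0
prox(-9.7956) = sign(-9.7956)*max(|-9.7956| - 3.9, 0) = -5.8956
prox(8.3121) = sign(8.3121)*max(|8.3121| - 3.9, 0) = 4.4121
prox(x) = [2.155, 0.0, -5.8956, 4.4121]
||prox(x)||_1 = 2.155 + 0.0 + 5.8956 + 4.4121 = 12.4627


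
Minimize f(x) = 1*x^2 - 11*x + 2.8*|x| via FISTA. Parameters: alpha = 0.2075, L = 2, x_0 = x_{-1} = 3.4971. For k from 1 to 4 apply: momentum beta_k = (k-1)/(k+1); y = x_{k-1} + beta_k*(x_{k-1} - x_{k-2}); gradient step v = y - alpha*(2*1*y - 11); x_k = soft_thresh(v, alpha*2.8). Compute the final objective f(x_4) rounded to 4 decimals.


FISTA on f(x) = 1*x^2 - 11*x + 2.8*|x|
L = 2, alpha = 0.2075
Iteration 1: beta = 0.0, y = 3.4971 + 0.0*(3.4971 - 3.4971) = 3.4971
  grad(y) = -4.0058, v = y - alpha*grad = 4.3283
  prox(v) = soft_thresh(4.3283, 0.581) = 3.7473
Iteration 2: beta = 0.3333, y = 3.7473 + 0.3333*(3.7473 - 3.4971) = 3.8307
  grad(y) = -3.3386, v = y - alpha*grad = 4.5235
  prox(v) = soft_thresh(4.5235, 0.581) = 3.9425
Iteration 3: beta = 0.5, y = 3.9425 + 0.5*(3.9425 - 3.7473) = 4.04
  grad(y) = -2.9199, v = y - alpha*grad = 4.6459
  prox(v) = soft_thresh(4.6459, 0.581) = 4.0649
Iteration 4: beta = 0.6, y = 4.0649 + 0.6*(4.0649 - 3.9425) = 4.1384
  grad(y) = -2.7232, v = y - alpha*grad = 4.7035
  prox(v) = soft_thresh(4.7035, 0.581) = 4.1225
f(x_4) = 1*4.1225^2 - 11*4.1225 + 2.8*|4.1225| = -16.8095


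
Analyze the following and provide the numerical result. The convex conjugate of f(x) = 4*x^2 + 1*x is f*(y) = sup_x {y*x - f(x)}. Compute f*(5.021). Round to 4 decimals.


f*(y) = sup_x {y*x - a*x^2 - b*x} = sup_x {(y-b)*x - a*x^2}
FOC: (y - b) - 2a*x = 0 => x* = (y - b)/(2a)
x* = (5.021 - 1)/(2*4) = 0.5026
f*(5.021) = (y-b)^2/(4a) = (5.021 - 1)^2/(4*4)
= 16.1684/16 = 1.0105


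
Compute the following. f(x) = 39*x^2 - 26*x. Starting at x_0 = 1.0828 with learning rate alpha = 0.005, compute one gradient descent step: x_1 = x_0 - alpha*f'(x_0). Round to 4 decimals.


We compute the gradient at x_0 and apply the update.
f'(x) = 78*x - 26
f'(1.0828) = 78*1.0828 - 26 = 58.4584
x_1 = 1.0828 - 0.005*58.4584 = 0.7905


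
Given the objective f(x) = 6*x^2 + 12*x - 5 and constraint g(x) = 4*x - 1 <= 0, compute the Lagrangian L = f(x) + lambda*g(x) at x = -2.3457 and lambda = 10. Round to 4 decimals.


Step 1: Evaluate f(x).
f(-2.3457) = 6*(-2.3457)^2 + 12*(-2.3457) - 5 = -0.1345
Step 2: Evaluate g(x).
g(-2.3457) = 4*-2.3457 - 1 = -10.3828
Step 3: Compute Lagrangian.
L = -0.1345 + 10*-10.3828 = -103.9625


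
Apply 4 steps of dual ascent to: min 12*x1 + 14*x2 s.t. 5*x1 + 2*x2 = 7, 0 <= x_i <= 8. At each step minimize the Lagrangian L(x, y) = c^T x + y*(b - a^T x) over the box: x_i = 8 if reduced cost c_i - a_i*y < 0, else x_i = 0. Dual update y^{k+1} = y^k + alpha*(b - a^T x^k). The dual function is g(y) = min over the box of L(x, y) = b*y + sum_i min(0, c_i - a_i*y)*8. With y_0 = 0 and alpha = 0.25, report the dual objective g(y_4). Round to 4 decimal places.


Dual ascent for LP: min 12*x1 + 14*x2, 5*x1 + 2*x2 = 7, 0 <= x_i <= 8
Step 1: y^k = 0.0, reduced costs: (12.0, 14.0)
  x^k = (0.0, 0.0), subgradient = b - a^T x = 7.0
  y^{k+1} = 0.0 + 0.25*7.0 = 1.75
Step 2: y^k = 1.75, reduced costs: (3.25, 10.5)
  x^k = (0.0, 0.0), subgradient = b - a^T x = 7.0
  y^{k+1} = 1.75 + 0.25*7.0 = 3.5
Step 3: y^k = 3.5, reduced costs: (-5.5, 7.0)
  x^k = (8.0, 0.0), subgradient = b - a^T x = -33.0
  y^{k+1} = 3.5 + 0.25*-33.0 = -4.75
Step 4: y^k = -4.75, reduced costs: (35.75, 23.5)
  x^k = (0.0, 0.0), subgradient = b - a^T x = 7.0
  y^{k+1} = -4.75 + 0.25*7.0 = -3.0
Dual objective at y_4 = -3.0: reduced costs (27.0, 20.0), box minimizer x = (0.0, 0.0)
g(y_4) = b*y + (c1 - a1*y)*x1 + (c2 - a2*y)*x2 = 7*(-3.0) + 27.0*0.0 + 20.0*0.0 = -21.0 + 0.0 + 0.0 = -21.0


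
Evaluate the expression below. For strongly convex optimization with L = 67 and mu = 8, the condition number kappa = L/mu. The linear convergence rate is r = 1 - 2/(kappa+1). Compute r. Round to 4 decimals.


Step 1: Compute the condition number.
kappa = L/mu = 67/8 = 8.375
Step 2: Compute the convergence rate.
r = 1 - 2/(kappa + 1) = 1 - 2*mu/(L + mu) = (L - mu)/(L + mu) = 59/75 = 0.7867


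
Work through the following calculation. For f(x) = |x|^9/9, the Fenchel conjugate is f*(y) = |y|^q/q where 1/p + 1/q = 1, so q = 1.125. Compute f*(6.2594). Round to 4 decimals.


The conjugate exponent q satisfies 1/p + 1/q = 1.
p = 9, so q = 9/(9 - 1) = 1.125
|y|^q = 6.2594^1.125 = 7.8723
f*(6.2594) = 7.8723 / 1.125 = 6.9976


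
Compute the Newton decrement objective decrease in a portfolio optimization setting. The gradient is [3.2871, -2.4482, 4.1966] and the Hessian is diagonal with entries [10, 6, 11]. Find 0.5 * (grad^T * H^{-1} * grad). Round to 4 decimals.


Step 1: H is diagonal, so H^(-1) * g = [0.3287, -0.408, 0.3815].
Step 2: g^T H^(-1) g = sum_i g_i^2 / H_ii
  = (3.2871)^2/10 + (-2.4482)^2/6 + (4.1966)^2/11
  = 1.0805 + 0.9989 + 1.601 = 3.6805
Step 3: Objective decrease = 0.5 * g^T H^(-1) g = 1.8402


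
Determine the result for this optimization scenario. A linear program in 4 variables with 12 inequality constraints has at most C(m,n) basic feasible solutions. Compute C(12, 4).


Each vertex corresponds to some choice of n active constraints out of m, so the number of vertices is at most C(m, n) = m! / (n!(m-n)!).
m = 12, n = 4
Numerator: 12 * 11 * 10 * 9
Denominator: 4! = 24
C(12, 4) = 495


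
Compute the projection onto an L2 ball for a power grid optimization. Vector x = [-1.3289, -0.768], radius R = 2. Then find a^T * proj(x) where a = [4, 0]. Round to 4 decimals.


Step 1: Compute ||x|| (intermediates to 6 decimals).
||x|| = sqrt((-1.3289)^2 + (-0.768)^2) = 1.534861
Step 2: Project.
Since ||x|| <= R, proj = x (no scaling needed).
proj(x) = [-1.3289, -0.768]
Step 3: Dot product.
a^T * proj(x) = 4*(-1.3289) + 0*(-0.768) = -5.3156


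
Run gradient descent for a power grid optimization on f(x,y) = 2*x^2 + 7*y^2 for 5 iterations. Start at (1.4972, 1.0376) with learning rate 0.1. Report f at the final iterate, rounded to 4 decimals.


Gradient descent on f(x,y) = 2*x^2 + 7*y^2.
Starting point: (1.4972, 1.0376), alpha = 0.1
Step 1: grad_x = 2*2*1.4972 = 5.9888, grad_y = 2*7*1.0376 = 14.5264
  x_1 = 1.4972 - 0.1*5.9888 = 0.8983
  y_1 = 1.0376 - 0.1*14.5264 = -0.415
Step 2: grad_x = 2*2*0.8983 = 3.5933, grad_y = 2*7*-0.415 = -5.8106
  x_2 = 0.8983 - 0.1*3.5933 = 0.539
  y_2 = -0.415 - 0.1*-5.8106 = 0.166
Step 3: grad_x = 2*2*0.539 = 2.156, grad_y = 2*7*0.166 = 2.3242
  x_3 = 0.539 - 0.1*2.156 = 0.3234
  y_3 = 0.166 - 0.1*2.3242 = -0.0664
Step 4: grad_x = 2*2*0.3234 = 1.2936, grad_y = 2*7*-0.0664 = -0.9297
  x_4 = 0.3234 - 0.1*1.2936 = 0.194
  y_4 = -0.0664 - 0.1*-0.9297 = 0.0266
Step 5: grad_x = 2*2*0.194 = 0.7761, grad_y = 2*7*0.0266 = 0.3719
  x_5 = 0.194 - 0.1*0.7761 = 0.1164
  y_5 = 0.0266 - 0.1*0.3719 = -0.0106
f(0.1164, -0.0106) = 2*0.1164^2 + 7*(-0.0106)^2 = 0.0279


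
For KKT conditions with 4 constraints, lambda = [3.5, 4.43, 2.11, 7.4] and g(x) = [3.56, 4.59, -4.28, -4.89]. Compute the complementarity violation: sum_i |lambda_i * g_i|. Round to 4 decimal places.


KKT complementary slackness check:
lambda_1 * g_1 = 3.5 * 3.56 = 12.46
lambda_2 * g_2 = 4.43 * 4.59 = 20.3337
lambda_3 * g_3 = 2.11 * -4.28 = -9.0308
lambda_4 * g_4 = 7.4 * -4.89 = -36.186
Total violation = 12.46 + 20.3337 + 9.0308 + 36.186 = 78.0105


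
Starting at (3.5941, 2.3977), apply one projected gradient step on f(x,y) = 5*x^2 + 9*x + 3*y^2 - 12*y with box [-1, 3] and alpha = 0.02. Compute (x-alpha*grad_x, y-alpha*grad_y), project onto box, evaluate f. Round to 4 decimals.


Step 1: Compute gradient at (3.5941, 2.3977).
grad_x = 2*5*3.5941 + 9 = 44.941
grad_y = 2*3*2.3977 - 12 = 2.3862
Step 2: Gradient step.
x_raw = 3.5941 - 0.02*44.941 = 2.6953
y_raw = 2.3977 - 0.02*2.3862 = 2.35
Step 3: Project onto [-1, 3].
x_proj = clip(2.6953) = 2.6953
y_proj = clip(2.35) = 2.35
Step 4: Evaluate f.
f(2.6953, 2.35) = 48.9476


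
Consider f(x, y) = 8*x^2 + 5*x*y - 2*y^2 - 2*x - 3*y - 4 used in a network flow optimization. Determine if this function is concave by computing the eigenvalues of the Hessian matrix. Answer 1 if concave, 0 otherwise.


The Hessian of f(x,y) = 8*x^2 + 5*x*y - 2*y^2 - 2*x - 3*y - 4 is:
H = [[16, 5], [5, -4]]
Trace = 16 - 4 = 12
Determinant = 16*-4 - (5)^2 = -89
Discriminant = (12)^2 - 4*-89 = 500.0
Eigenvalues: lambda_1 = -5.1803, lambda_2 = 17.1803
The function is not concave.

0


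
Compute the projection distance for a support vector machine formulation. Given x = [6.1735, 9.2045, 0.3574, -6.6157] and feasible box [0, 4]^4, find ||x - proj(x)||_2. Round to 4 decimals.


Project each component onto [0, 4].
clip(6.1735) = 4.0, clip(9.2045) = 4.0, clip(0.3574) = 0.3574, clip(-6.6157) = 0.0
Projection = [4.0, 4.0, 0.3574, 0.0]
Squared diffs: [4.7241, 27.0868, 0.0, 43.7675]
Distance = sqrt(75.5784) = 8.6936


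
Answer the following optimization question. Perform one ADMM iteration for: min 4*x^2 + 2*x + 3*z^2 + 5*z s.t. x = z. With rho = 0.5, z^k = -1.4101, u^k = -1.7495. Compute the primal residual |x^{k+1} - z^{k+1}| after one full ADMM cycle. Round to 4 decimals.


ADMM iteration with rho = 0.5, z^k = -1.4101, u^k = -1.7495
Step 1: x-update.
Minimize 4*x^2 + 2*x + (0.5/2)*(x + 1.4101 - 1.7495)^2
FOC: (2*4 + 0.5)*x = -2 + 0.5*(-1.4101 + 1.7495)
x^{k+1} = -0.2153
Step 2: z-update.
Minimize 3*z^2 + 5*z + (0.5/2)*(-0.2153 - z - 1.7495)^2
FOC: (2*3 + 0.5)*z = -5 + 0.5*(-0.2153 - 1.7495)
z^{k+1} = -0.9204
Step 3: u-update.
u^{k+1} = -1.7495 - 0.2153 + 0.9204 = -1.0445
Step 4: Primal residual = |-0.2153 + 0.9204| = 0.705


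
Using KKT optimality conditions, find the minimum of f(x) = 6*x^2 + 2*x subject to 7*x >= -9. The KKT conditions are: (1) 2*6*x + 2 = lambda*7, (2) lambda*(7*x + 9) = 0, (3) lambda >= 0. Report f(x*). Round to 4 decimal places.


Step 1: Try lambda = 0 (constraint inactive).
Stationarity: 2*6*x + 2 = 0
x* = -2/(2*6) = -1/6 = -0.1667 (rounded; the exact value -1/6 is used below)
Check constraint: 7*-0.1667 = -1.1669 >= -9 -- satisfied.
Step 2: Compute optimal value.
f(x*) = 6*(-1/6)^2 + 2*(-1/6) = -0.1667


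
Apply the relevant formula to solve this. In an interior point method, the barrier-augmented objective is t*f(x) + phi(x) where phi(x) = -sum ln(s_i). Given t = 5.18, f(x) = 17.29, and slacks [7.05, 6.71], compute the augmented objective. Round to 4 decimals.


Step 1: Compute log-barrier.
ln values: [1.953, 1.9036]
phi = -(1.953 + 1.9036) = -3.8566
Step 2: Compute augmented objective.
t*f(x) = 5.18*17.29 = 89.5622
Total = 89.5622 - 3.8566 = 85.7056


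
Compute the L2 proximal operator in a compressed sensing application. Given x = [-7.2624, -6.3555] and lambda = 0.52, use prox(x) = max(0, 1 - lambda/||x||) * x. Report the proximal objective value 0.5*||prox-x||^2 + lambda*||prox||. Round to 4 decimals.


Step 1: Compute ||x||.
||x|| = 9.6506
Step 2: Compute scaling factor.
scale = max(0, 1 - 0.52/9.6506) = 0.9461
Step 3: prox(x) = [-6.8711, -6.0131]
||prox(x)|| = 9.1306
Step 4: Proximal objective.
0.5*||prox-x||^2 = 0.1352
lambda*||prox|| = 4.7479
Total = 4.8831


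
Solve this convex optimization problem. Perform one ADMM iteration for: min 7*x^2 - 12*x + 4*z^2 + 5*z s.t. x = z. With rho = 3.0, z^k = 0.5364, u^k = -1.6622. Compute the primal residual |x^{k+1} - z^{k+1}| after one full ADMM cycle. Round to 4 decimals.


ADMM iteration with rho = 3.0, z^k = 0.5364, u^k = -1.6622
Step 1: x-update.
Minimize 7*x^2 - 12*x + (3.0/2)*(x - 0.5364 - 1.6622)^2
FOC: (2*7 + 3.0)*x = 12 + 3.0*(0.5364 + 1.6622)
x^{k+1} = 1.0939
Step 2: z-update.
Minimize 4*z^2 + 5*z + (3.0/2)*(1.0939 - z - 1.6622)^2
FOC: (2*4 + 3.0)*z = -5 + 3.0*(1.0939 - 1.6622)
z^{k+1} = -0.6095
Step 3: u-update.
u^{k+1} = -1.6622 + 1.0939 + 0.6095 = 0.0412
Step 4: Primal residual = |1.0939 + 0.6095| = 1.7034


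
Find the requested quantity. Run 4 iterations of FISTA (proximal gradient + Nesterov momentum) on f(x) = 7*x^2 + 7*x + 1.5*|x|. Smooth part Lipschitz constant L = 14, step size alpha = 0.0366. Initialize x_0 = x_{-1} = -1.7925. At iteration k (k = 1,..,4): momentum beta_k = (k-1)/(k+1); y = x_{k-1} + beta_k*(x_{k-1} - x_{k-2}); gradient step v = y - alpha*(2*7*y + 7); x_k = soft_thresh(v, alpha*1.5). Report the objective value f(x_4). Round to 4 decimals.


FISTA on f(x) = 7*x^2 + 7*x + 1.5*|x|
L = 14, alpha = 0.0366
Iteration 1: beta = 0.0, y = -1.7925 + 0.0*(-1.7925 + 1.7925) = -1.7925
  grad(y) = -18.095, v = y - alpha*grad = -1.1302
  prox(v) = soft_thresh(-1.1302, 0.0549) = -1.0753
Iteration 2: beta = 0.3333, y = -1.0753 + 0.3333*(-1.0753 + 1.7925) = -0.8363
  grad(y) = -4.7077, v = y - alpha*grad = -0.664
  prox(v) = soft_thresh(-0.664, 0.0549) = -0.6091
Iteration 3: beta = 0.5, y = -0.6091 + 0.5*(-0.6091 + 1.0753) = -0.3759
  grad(y) = 1.737, v = y - alpha*grad = -0.4395
  prox(v) = soft_thresh(-0.4395, 0.0549) = -0.3846
Iteration 4: beta = 0.6, y = -0.3846 + 0.6*(-0.3846 + 0.6091) = -0.2499
  grad(y) = 3.501, v = y - alpha*grad = -0.3781
  prox(v) = soft_thresh(-0.3781, 0.0549) = -0.3232
f(x_4) = 7*(-0.3232)^2 + 7*(-0.3232) + 1.5*|-0.3232| = -1.0464


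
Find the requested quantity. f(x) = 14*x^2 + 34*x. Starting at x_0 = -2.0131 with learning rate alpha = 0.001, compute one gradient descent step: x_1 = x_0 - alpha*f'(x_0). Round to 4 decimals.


We compute the gradient at x_0 and apply the update.
f'(x) = 28*x + 34
f'(-2.0131) = 28*-2.0131 + 34 = -22.3668
x_1 = -2.0131 - 0.001*-22.3668 = -1.9907


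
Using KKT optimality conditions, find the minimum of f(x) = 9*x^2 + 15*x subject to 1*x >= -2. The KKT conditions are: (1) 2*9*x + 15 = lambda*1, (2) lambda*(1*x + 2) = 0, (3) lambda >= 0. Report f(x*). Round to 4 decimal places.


Step 1: Try lambda = 0 (constraint inactive).
Stationarity: 2*9*x + 15 = 0
x* = -15/(2*9) = -5/6 = -0.8333 (rounded; the exact value -5/6 is used below)
Check constraint: 1*-0.8333 = -0.8333 >= -2 -- satisfied.
Step 2: Compute optimal value.
f(x*) = 9*(-5/6)^2 + 15*(-5/6) = -6.25


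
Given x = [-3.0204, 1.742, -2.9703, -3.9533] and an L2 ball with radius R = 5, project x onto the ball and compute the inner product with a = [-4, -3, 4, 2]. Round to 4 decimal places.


Step 1: Compute ||x|| (intermediates to 6 decimals).
||x|| = sqrt((-3.0204)^2 + 1.742^2 + (-2.9703)^2 + (-3.9533)^2) = 6.050508
Step 2: Project.
Since ||x|| > R, scale = R/||x|| = 5/6.050508 = 0.826377, proj(x) = scale * x
proj(x) = [-2.495989, 1.439549, -2.454588, -3.266916]
Step 3: Dot product.
a^T * proj(x) = -4*(-2.495989) - 3*1.439549 + 4*(-2.454588) + 2*(-3.266916) = -10.6869
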